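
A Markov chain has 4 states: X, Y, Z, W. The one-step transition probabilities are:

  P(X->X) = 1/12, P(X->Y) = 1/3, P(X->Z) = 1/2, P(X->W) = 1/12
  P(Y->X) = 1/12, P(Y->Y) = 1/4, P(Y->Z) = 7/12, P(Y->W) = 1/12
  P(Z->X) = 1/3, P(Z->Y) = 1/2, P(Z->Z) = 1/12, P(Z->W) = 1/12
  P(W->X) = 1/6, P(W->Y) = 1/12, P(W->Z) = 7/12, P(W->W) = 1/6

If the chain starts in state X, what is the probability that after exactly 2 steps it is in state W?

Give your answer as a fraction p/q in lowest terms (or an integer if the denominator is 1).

Computing P^2 by repeated multiplication:
P^1 =
  X: [1/12, 1/3, 1/2, 1/12]
  Y: [1/12, 1/4, 7/12, 1/12]
  Z: [1/3, 1/2, 1/12, 1/12]
  W: [1/6, 1/12, 7/12, 1/6]
P^2 =
  X: [31/144, 53/144, 47/144, 13/144]
  Y: [17/72, 7/18, 41/144, 13/144]
  Z: [1/9, 41/144, 37/72, 13/144]
  W: [35/144, 55/144, 5/18, 7/72]

(P^2)[X -> W] = 13/144

Answer: 13/144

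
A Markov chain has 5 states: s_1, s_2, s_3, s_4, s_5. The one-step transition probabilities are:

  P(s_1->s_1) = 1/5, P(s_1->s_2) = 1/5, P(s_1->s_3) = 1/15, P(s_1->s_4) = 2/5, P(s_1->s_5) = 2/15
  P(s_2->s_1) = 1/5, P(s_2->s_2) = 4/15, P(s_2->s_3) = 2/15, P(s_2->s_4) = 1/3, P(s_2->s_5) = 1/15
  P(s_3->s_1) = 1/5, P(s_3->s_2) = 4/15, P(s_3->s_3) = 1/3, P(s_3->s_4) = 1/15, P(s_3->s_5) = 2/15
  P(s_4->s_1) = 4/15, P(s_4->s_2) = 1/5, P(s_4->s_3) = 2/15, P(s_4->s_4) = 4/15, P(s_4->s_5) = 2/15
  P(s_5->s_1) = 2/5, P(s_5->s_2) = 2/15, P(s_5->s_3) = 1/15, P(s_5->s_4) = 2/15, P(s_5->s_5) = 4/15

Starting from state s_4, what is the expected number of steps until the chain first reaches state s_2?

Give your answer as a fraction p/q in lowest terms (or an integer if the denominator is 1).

Let h_i = expected steps to first reach s_2 from state i.
Boundary: h_s_2 = 0.
First-step equations for the other states:
  h_s_1 = 1 + 1/5*h_s_1 + 1/5*h_s_2 + 1/15*h_s_3 + 2/5*h_s_4 + 2/15*h_s_5
  h_s_3 = 1 + 1/5*h_s_1 + 4/15*h_s_2 + 1/3*h_s_3 + 1/15*h_s_4 + 2/15*h_s_5
  h_s_4 = 1 + 4/15*h_s_1 + 1/5*h_s_2 + 2/15*h_s_3 + 4/15*h_s_4 + 2/15*h_s_5
  h_s_5 = 1 + 2/5*h_s_1 + 2/15*h_s_2 + 1/15*h_s_3 + 2/15*h_s_4 + 4/15*h_s_5

Substituting h_s_2 = 0 and rearranging gives the linear system (I - Q) h = 1:
  [4/5, -1/15, -2/5, -2/15] . (h_s_1, h_s_3, h_s_4, h_s_5) = 1
  [-1/5, 2/3, -1/15, -2/15] . (h_s_1, h_s_3, h_s_4, h_s_5) = 1
  [-4/15, -2/15, 11/15, -2/15] . (h_s_1, h_s_3, h_s_4, h_s_5) = 1
  [-2/5, -1/15, -2/15, 11/15] . (h_s_1, h_s_3, h_s_4, h_s_5) = 1

Solving yields:
  h_s_1 = 2496/493
  h_s_3 = 2275/493
  h_s_4 = 2483/493
  h_s_5 = 2692/493

Starting state is s_4, so the expected hitting time is h_s_4 = 2483/493.

Answer: 2483/493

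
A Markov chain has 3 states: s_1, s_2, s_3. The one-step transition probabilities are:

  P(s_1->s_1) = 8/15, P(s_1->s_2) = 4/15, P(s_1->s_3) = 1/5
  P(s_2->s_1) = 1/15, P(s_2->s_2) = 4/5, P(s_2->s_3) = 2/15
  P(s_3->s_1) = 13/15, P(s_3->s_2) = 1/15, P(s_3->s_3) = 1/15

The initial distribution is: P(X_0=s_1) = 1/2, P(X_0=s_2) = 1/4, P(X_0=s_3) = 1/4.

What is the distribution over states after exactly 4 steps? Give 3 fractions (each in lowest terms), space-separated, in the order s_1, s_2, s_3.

Propagating the distribution step by step (d_{t+1} = d_t * P):
d_0 = (s_1=1/2, s_2=1/4, s_3=1/4)
  d_1[s_1] = 1/2*8/15 + 1/4*1/15 + 1/4*13/15 = 1/2
  d_1[s_2] = 1/2*4/15 + 1/4*4/5 + 1/4*1/15 = 7/20
  d_1[s_3] = 1/2*1/5 + 1/4*2/15 + 1/4*1/15 = 3/20
d_1 = (s_1=1/2, s_2=7/20, s_3=3/20)
  d_2[s_1] = 1/2*8/15 + 7/20*1/15 + 3/20*13/15 = 21/50
  d_2[s_2] = 1/2*4/15 + 7/20*4/5 + 3/20*1/15 = 127/300
  d_2[s_3] = 1/2*1/5 + 7/20*2/15 + 3/20*1/15 = 47/300
d_2 = (s_1=21/50, s_2=127/300, s_3=47/300)
  d_3[s_1] = 21/50*8/15 + 127/300*1/15 + 47/300*13/15 = 97/250
  d_3[s_2] = 21/50*4/15 + 127/300*4/5 + 47/300*1/15 = 83/180
  d_3[s_3] = 21/50*1/5 + 127/300*2/15 + 47/300*1/15 = 679/4500
d_3 = (s_1=97/250, s_2=83/180, s_3=679/4500)
  d_4[s_1] = 97/250*8/15 + 83/180*1/15 + 679/4500*13/15 = 829/2250
  d_4[s_2] = 97/250*4/15 + 83/180*4/5 + 679/4500*1/15 = 32563/67500
  d_4[s_3] = 97/250*1/5 + 83/180*2/15 + 679/4500*1/15 = 10067/67500
d_4 = (s_1=829/2250, s_2=32563/67500, s_3=10067/67500)

Answer: 829/2250 32563/67500 10067/67500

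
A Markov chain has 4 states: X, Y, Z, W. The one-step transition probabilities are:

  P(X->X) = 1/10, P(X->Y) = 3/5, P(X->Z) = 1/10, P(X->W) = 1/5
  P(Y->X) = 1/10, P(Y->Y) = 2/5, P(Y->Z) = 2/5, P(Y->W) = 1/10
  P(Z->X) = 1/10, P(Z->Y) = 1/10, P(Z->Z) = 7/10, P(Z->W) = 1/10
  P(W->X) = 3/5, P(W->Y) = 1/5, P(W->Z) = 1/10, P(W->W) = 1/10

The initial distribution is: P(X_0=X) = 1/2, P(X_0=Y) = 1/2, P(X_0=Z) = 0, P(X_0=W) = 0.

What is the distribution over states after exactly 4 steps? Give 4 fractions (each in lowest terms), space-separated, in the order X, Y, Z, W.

Propagating the distribution step by step (d_{t+1} = d_t * P):
d_0 = (X=1/2, Y=1/2, Z=0, W=0)
  d_1[X] = 1/2*1/10 + 1/2*1/10 + 0*1/10 + 0*3/5 = 1/10
  d_1[Y] = 1/2*3/5 + 1/2*2/5 + 0*1/10 + 0*1/5 = 1/2
  d_1[Z] = 1/2*1/10 + 1/2*2/5 + 0*7/10 + 0*1/10 = 1/4
  d_1[W] = 1/2*1/5 + 1/2*1/10 + 0*1/10 + 0*1/10 = 3/20
d_1 = (X=1/10, Y=1/2, Z=1/4, W=3/20)
  d_2[X] = 1/10*1/10 + 1/2*1/10 + 1/4*1/10 + 3/20*3/5 = 7/40
  d_2[Y] = 1/10*3/5 + 1/2*2/5 + 1/4*1/10 + 3/20*1/5 = 63/200
  d_2[Z] = 1/10*1/10 + 1/2*2/5 + 1/4*7/10 + 3/20*1/10 = 2/5
  d_2[W] = 1/10*1/5 + 1/2*1/10 + 1/4*1/10 + 3/20*1/10 = 11/100
d_2 = (X=7/40, Y=63/200, Z=2/5, W=11/100)
  d_3[X] = 7/40*1/10 + 63/200*1/10 + 2/5*1/10 + 11/100*3/5 = 31/200
  d_3[Y] = 7/40*3/5 + 63/200*2/5 + 2/5*1/10 + 11/100*1/5 = 293/1000
  d_3[Z] = 7/40*1/10 + 63/200*2/5 + 2/5*7/10 + 11/100*1/10 = 869/2000
  d_3[W] = 7/40*1/5 + 63/200*1/10 + 2/5*1/10 + 11/100*1/10 = 47/400
d_3 = (X=31/200, Y=293/1000, Z=869/2000, W=47/400)
  d_4[X] = 31/200*1/10 + 293/1000*1/10 + 869/2000*1/10 + 47/400*3/5 = 127/800
  d_4[Y] = 31/200*3/5 + 293/1000*2/5 + 869/2000*1/10 + 47/400*1/5 = 5543/20000
  d_4[Z] = 31/200*1/10 + 293/1000*2/5 + 869/2000*7/10 + 47/400*1/10 = 2243/5000
  d_4[W] = 31/200*1/5 + 293/1000*1/10 + 869/2000*1/10 + 47/400*1/10 = 231/2000
d_4 = (X=127/800, Y=5543/20000, Z=2243/5000, W=231/2000)

Answer: 127/800 5543/20000 2243/5000 231/2000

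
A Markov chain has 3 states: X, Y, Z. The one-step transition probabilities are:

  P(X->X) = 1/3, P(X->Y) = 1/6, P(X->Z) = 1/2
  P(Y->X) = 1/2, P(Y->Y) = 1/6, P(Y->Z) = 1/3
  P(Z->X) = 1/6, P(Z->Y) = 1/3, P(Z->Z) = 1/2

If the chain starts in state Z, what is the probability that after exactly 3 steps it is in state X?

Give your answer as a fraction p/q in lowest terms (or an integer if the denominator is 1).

Answer: 65/216

Derivation:
Computing P^3 by repeated multiplication:
P^1 =
  X: [1/3, 1/6, 1/2]
  Y: [1/2, 1/6, 1/3]
  Z: [1/6, 1/3, 1/2]
P^2 =
  X: [5/18, 1/4, 17/36]
  Y: [11/36, 2/9, 17/36]
  Z: [11/36, 1/4, 4/9]
P^3 =
  X: [8/27, 53/216, 11/24]
  Y: [7/24, 53/216, 25/54]
  Z: [65/216, 13/54, 11/24]

(P^3)[Z -> X] = 65/216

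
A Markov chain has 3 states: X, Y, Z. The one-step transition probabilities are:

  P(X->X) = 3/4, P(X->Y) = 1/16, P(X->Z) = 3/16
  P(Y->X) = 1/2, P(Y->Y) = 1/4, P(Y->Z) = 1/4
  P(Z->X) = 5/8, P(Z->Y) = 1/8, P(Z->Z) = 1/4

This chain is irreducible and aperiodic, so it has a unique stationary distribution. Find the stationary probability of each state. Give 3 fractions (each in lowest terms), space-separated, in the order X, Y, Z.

Answer: 68/97 9/97 20/97

Derivation:
The stationary distribution satisfies pi = pi * P, i.e.:
  pi_X = 3/4*pi_X + 1/2*pi_Y + 5/8*pi_Z
  pi_Y = 1/16*pi_X + 1/4*pi_Y + 1/8*pi_Z
  pi_Z = 3/16*pi_X + 1/4*pi_Y + 1/4*pi_Z
with normalization: pi_X + pi_Y + pi_Z = 1.

Using the first 2 balance equations plus normalization, the linear system A*pi = b is:
  [-1/4, 1/2, 5/8] . pi = 0
  [1/16, -3/4, 1/8] . pi = 0
  [1, 1, 1] . pi = 1

Solving yields:
  pi_X = 68/97
  pi_Y = 9/97
  pi_Z = 20/97

Verification (pi * P):
  68/97*3/4 + 9/97*1/2 + 20/97*5/8 = 68/97 = pi_X  (ok)
  68/97*1/16 + 9/97*1/4 + 20/97*1/8 = 9/97 = pi_Y  (ok)
  68/97*3/16 + 9/97*1/4 + 20/97*1/4 = 20/97 = pi_Z  (ok)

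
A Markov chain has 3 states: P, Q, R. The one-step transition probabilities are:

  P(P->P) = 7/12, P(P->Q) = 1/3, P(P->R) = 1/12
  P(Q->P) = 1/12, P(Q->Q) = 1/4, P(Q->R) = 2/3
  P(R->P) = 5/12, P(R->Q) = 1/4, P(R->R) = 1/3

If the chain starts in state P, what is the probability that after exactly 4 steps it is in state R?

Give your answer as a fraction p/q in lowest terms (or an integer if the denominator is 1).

Answer: 215/648

Derivation:
Computing P^4 by repeated multiplication:
P^1 =
  P: [7/12, 1/3, 1/12]
  Q: [1/12, 1/4, 2/3]
  R: [5/12, 1/4, 1/3]
P^2 =
  P: [29/72, 43/144, 43/144]
  Q: [25/72, 37/144, 19/48]
  R: [29/72, 41/144, 5/16]
P^3 =
  P: [83/216, 245/864, 287/864]
  Q: [7/18, 241/864, 287/864]
  R: [7/18, 245/864, 283/864]
P^4 =
  P: [1001/2592, 731/2592, 215/648]
  Q: [1007/2592, 61/216, 853/2592]
  R: [1003/2592, 61/216, 857/2592]

(P^4)[P -> R] = 215/648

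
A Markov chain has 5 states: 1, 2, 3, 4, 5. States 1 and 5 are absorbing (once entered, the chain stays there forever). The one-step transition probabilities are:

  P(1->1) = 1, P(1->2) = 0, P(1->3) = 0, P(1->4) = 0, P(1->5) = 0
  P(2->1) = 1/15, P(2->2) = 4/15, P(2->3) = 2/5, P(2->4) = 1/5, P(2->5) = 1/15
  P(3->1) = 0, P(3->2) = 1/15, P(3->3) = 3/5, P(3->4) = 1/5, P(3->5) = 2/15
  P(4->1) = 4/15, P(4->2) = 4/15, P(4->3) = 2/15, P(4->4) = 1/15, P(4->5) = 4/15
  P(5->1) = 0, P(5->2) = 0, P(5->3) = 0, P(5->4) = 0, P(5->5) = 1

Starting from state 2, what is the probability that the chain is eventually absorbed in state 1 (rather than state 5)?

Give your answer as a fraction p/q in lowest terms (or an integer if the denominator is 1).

Let a_i = P(absorbed in 1 | start in state i).
Boundary conditions: a_1 = 1, a_5 = 0.
For each transient state i, a_i = sum_j P(i->j) * a_j:
  a_2 = 1/15*a_1 + 4/15*a_2 + 2/5*a_3 + 1/5*a_4 + 1/15*a_5
  a_3 = 0*a_1 + 1/15*a_2 + 3/5*a_3 + 1/5*a_4 + 2/15*a_5
  a_4 = 4/15*a_1 + 4/15*a_2 + 2/15*a_3 + 1/15*a_4 + 4/15*a_5

Substituting a_1 = 1 and a_5 = 0, rearrange to (I - Q) a = r where r[i] = P(i -> 1):
  [11/15, -2/5, -1/5] . (a_2, a_3, a_4) = 1/15
  [-1/15, 2/5, -1/5] . (a_2, a_3, a_4) = 0
  [-4/15, -2/15, 14/15] . (a_2, a_3, a_4) = 4/15

Solving yields:
  a_2 = 37/104
  a_3 = 85/312
  a_4 = 133/312

Starting state is 2, so the absorption probability is a_2 = 37/104.

Answer: 37/104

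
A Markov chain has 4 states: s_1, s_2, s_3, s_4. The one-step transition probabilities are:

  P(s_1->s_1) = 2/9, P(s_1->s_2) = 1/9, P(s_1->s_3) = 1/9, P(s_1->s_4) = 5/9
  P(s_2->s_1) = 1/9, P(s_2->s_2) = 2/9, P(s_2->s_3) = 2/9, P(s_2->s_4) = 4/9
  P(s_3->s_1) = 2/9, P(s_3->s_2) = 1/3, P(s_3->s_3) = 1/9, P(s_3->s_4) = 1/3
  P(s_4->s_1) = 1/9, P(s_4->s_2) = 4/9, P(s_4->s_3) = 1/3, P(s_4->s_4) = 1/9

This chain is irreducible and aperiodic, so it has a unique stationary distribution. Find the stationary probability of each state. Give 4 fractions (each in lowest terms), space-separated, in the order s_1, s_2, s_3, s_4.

Answer: 149/979 296/979 213/979 321/979

Derivation:
The stationary distribution satisfies pi = pi * P, i.e.:
  pi_s_1 = 2/9*pi_s_1 + 1/9*pi_s_2 + 2/9*pi_s_3 + 1/9*pi_s_4
  pi_s_2 = 1/9*pi_s_1 + 2/9*pi_s_2 + 1/3*pi_s_3 + 4/9*pi_s_4
  pi_s_3 = 1/9*pi_s_1 + 2/9*pi_s_2 + 1/9*pi_s_3 + 1/3*pi_s_4
  pi_s_4 = 5/9*pi_s_1 + 4/9*pi_s_2 + 1/3*pi_s_3 + 1/9*pi_s_4
with normalization: pi_s_1 + pi_s_2 + pi_s_3 + pi_s_4 = 1.

Using the first 3 balance equations plus normalization, the linear system A*pi = b is:
  [-7/9, 1/9, 2/9, 1/9] . pi = 0
  [1/9, -7/9, 1/3, 4/9] . pi = 0
  [1/9, 2/9, -8/9, 1/3] . pi = 0
  [1, 1, 1, 1] . pi = 1

Solving yields:
  pi_s_1 = 149/979
  pi_s_2 = 296/979
  pi_s_3 = 213/979
  pi_s_4 = 321/979

Verification (pi * P):
  149/979*2/9 + 296/979*1/9 + 213/979*2/9 + 321/979*1/9 = 149/979 = pi_s_1  (ok)
  149/979*1/9 + 296/979*2/9 + 213/979*1/3 + 321/979*4/9 = 296/979 = pi_s_2  (ok)
  149/979*1/9 + 296/979*2/9 + 213/979*1/9 + 321/979*1/3 = 213/979 = pi_s_3  (ok)
  149/979*5/9 + 296/979*4/9 + 213/979*1/3 + 321/979*1/9 = 321/979 = pi_s_4  (ok)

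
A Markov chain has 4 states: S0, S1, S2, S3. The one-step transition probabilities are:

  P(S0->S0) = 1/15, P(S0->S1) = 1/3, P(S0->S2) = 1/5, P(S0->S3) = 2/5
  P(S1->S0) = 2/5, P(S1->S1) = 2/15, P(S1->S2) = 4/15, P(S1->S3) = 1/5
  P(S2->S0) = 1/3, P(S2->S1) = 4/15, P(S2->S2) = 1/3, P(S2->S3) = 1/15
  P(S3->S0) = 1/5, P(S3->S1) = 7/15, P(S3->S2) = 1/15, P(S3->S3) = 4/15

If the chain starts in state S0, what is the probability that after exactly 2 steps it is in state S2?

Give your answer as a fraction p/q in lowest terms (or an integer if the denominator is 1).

Answer: 44/225

Derivation:
Computing P^2 by repeated multiplication:
P^1 =
  S0: [1/15, 1/3, 1/5, 2/5]
  S1: [2/5, 2/15, 4/15, 1/5]
  S2: [1/3, 4/15, 1/3, 1/15]
  S3: [1/5, 7/15, 1/15, 4/15]
P^2 =
  S0: [64/225, 23/75, 44/225, 16/75]
  S1: [47/225, 71/225, 49/225, 58/225]
  S2: [19/75, 4/15, 19/75, 17/75]
  S3: [62/225, 61/225, 46/225, 56/225]

(P^2)[S0 -> S2] = 44/225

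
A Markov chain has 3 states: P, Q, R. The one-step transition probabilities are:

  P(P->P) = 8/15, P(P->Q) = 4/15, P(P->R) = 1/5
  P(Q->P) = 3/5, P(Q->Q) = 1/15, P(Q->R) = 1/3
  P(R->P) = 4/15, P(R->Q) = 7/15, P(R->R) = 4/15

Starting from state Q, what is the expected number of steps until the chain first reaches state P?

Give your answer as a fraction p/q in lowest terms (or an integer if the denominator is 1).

Let h_i = expected steps to first reach P from state i.
Boundary: h_P = 0.
First-step equations for the other states:
  h_Q = 1 + 3/5*h_P + 1/15*h_Q + 1/3*h_R
  h_R = 1 + 4/15*h_P + 7/15*h_Q + 4/15*h_R

Substituting h_P = 0 and rearranging gives the linear system (I - Q) h = 1:
  [14/15, -1/3] . (h_Q, h_R) = 1
  [-7/15, 11/15] . (h_Q, h_R) = 1

Solving yields:
  h_Q = 240/119
  h_R = 45/17

Starting state is Q, so the expected hitting time is h_Q = 240/119.

Answer: 240/119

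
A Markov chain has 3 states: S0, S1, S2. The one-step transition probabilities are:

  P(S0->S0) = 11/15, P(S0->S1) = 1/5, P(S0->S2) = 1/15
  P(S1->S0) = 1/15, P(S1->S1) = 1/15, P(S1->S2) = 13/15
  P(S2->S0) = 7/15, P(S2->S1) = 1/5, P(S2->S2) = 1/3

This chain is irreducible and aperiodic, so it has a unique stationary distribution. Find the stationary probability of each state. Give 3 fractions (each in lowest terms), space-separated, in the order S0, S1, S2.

The stationary distribution satisfies pi = pi * P, i.e.:
  pi_S0 = 11/15*pi_S0 + 1/15*pi_S1 + 7/15*pi_S2
  pi_S1 = 1/5*pi_S0 + 1/15*pi_S1 + 1/5*pi_S2
  pi_S2 = 1/15*pi_S0 + 13/15*pi_S1 + 1/3*pi_S2
with normalization: pi_S0 + pi_S1 + pi_S2 = 1.

Using the first 2 balance equations plus normalization, the linear system A*pi = b is:
  [-4/15, 1/15, 7/15] . pi = 0
  [1/5, -14/15, 1/5] . pi = 0
  [1, 1, 1] . pi = 1

Solving yields:
  pi_S0 = 101/187
  pi_S1 = 3/17
  pi_S2 = 53/187

Verification (pi * P):
  101/187*11/15 + 3/17*1/15 + 53/187*7/15 = 101/187 = pi_S0  (ok)
  101/187*1/5 + 3/17*1/15 + 53/187*1/5 = 3/17 = pi_S1  (ok)
  101/187*1/15 + 3/17*13/15 + 53/187*1/3 = 53/187 = pi_S2  (ok)

Answer: 101/187 3/17 53/187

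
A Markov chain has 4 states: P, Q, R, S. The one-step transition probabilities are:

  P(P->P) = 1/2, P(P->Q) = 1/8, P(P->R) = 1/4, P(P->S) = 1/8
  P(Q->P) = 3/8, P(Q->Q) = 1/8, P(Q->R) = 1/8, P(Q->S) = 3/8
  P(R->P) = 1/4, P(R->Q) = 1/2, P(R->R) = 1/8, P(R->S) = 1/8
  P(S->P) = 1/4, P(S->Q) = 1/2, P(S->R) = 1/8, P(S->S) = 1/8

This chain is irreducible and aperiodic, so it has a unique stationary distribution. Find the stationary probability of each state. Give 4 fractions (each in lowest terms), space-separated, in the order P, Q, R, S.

Answer: 26/69 6/23 95/552 35/184

Derivation:
The stationary distribution satisfies pi = pi * P, i.e.:
  pi_P = 1/2*pi_P + 3/8*pi_Q + 1/4*pi_R + 1/4*pi_S
  pi_Q = 1/8*pi_P + 1/8*pi_Q + 1/2*pi_R + 1/2*pi_S
  pi_R = 1/4*pi_P + 1/8*pi_Q + 1/8*pi_R + 1/8*pi_S
  pi_S = 1/8*pi_P + 3/8*pi_Q + 1/8*pi_R + 1/8*pi_S
with normalization: pi_P + pi_Q + pi_R + pi_S = 1.

Using the first 3 balance equations plus normalization, the linear system A*pi = b is:
  [-1/2, 3/8, 1/4, 1/4] . pi = 0
  [1/8, -7/8, 1/2, 1/2] . pi = 0
  [1/4, 1/8, -7/8, 1/8] . pi = 0
  [1, 1, 1, 1] . pi = 1

Solving yields:
  pi_P = 26/69
  pi_Q = 6/23
  pi_R = 95/552
  pi_S = 35/184

Verification (pi * P):
  26/69*1/2 + 6/23*3/8 + 95/552*1/4 + 35/184*1/4 = 26/69 = pi_P  (ok)
  26/69*1/8 + 6/23*1/8 + 95/552*1/2 + 35/184*1/2 = 6/23 = pi_Q  (ok)
  26/69*1/4 + 6/23*1/8 + 95/552*1/8 + 35/184*1/8 = 95/552 = pi_R  (ok)
  26/69*1/8 + 6/23*3/8 + 95/552*1/8 + 35/184*1/8 = 35/184 = pi_S  (ok)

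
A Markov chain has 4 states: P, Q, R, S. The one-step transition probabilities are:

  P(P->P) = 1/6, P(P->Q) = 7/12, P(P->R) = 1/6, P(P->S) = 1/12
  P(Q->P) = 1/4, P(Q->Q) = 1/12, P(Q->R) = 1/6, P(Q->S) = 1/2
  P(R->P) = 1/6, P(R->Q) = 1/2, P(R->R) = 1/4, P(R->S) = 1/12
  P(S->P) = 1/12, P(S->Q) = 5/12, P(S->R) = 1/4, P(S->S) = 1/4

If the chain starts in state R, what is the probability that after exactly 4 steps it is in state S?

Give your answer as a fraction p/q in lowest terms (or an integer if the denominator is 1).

Computing P^4 by repeated multiplication:
P^1 =
  P: [1/6, 7/12, 1/6, 1/12]
  Q: [1/4, 1/12, 1/6, 1/2]
  R: [1/6, 1/2, 1/4, 1/12]
  S: [1/12, 5/12, 1/4, 1/4]
P^2 =
  P: [5/24, 19/72, 3/16, 49/144]
  Q: [19/144, 4/9, 2/9, 29/144]
  R: [29/144, 43/144, 7/36, 11/36]
  S: [13/72, 5/16, 5/24, 43/144]
P^3 =
  P: [277/1728, 655/1728, 91/432, 1/4]
  Q: [323/1728, 89/288, 349/1728, 29/96]
  R: [287/1728, 317/864, 5/24, 149/576]
  S: [145/864, 311/864, 361/1728, 455/1728]
P^4 =
  P: [3679/20736, 3469/10368, 1063/5184, 5867/20736]
  Q: [289/1728, 7499/20736, 4327/20736, 907/3456]
  R: [3643/20736, 391/1152, 1421/6912, 181/648]
  S: [3623/20736, 7093/20736, 89/432, 479/1728]

(P^4)[R -> S] = 181/648

Answer: 181/648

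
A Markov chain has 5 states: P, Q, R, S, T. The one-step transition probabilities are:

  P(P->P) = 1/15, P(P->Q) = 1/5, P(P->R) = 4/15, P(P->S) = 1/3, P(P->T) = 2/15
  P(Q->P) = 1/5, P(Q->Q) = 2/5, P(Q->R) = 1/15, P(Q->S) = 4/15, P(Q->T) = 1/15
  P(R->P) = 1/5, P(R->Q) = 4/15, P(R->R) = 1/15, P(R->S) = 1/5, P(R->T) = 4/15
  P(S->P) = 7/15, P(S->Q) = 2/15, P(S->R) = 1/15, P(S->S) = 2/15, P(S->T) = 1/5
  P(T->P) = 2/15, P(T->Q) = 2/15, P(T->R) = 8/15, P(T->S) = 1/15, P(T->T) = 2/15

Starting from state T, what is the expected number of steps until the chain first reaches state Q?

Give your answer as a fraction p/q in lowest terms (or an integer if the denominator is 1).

Let h_i = expected steps to first reach Q from state i.
Boundary: h_Q = 0.
First-step equations for the other states:
  h_P = 1 + 1/15*h_P + 1/5*h_Q + 4/15*h_R + 1/3*h_S + 2/15*h_T
  h_R = 1 + 1/5*h_P + 4/15*h_Q + 1/15*h_R + 1/5*h_S + 4/15*h_T
  h_S = 1 + 7/15*h_P + 2/15*h_Q + 1/15*h_R + 2/15*h_S + 1/5*h_T
  h_T = 1 + 2/15*h_P + 2/15*h_Q + 8/15*h_R + 1/15*h_S + 2/15*h_T

Substituting h_Q = 0 and rearranging gives the linear system (I - Q) h = 1:
  [14/15, -4/15, -1/3, -2/15] . (h_P, h_R, h_S, h_T) = 1
  [-1/5, 14/15, -1/5, -4/15] . (h_P, h_R, h_S, h_T) = 1
  [-7/15, -1/15, 13/15, -1/5] . (h_P, h_R, h_S, h_T) = 1
  [-2/15, -8/15, -1/15, 13/15] . (h_P, h_R, h_S, h_T) = 1

Solving yields:
  h_P = 4682/885
  h_R = 1468/295
  h_S = 4997/885
  h_T = 1612/295

Starting state is T, so the expected hitting time is h_T = 1612/295.

Answer: 1612/295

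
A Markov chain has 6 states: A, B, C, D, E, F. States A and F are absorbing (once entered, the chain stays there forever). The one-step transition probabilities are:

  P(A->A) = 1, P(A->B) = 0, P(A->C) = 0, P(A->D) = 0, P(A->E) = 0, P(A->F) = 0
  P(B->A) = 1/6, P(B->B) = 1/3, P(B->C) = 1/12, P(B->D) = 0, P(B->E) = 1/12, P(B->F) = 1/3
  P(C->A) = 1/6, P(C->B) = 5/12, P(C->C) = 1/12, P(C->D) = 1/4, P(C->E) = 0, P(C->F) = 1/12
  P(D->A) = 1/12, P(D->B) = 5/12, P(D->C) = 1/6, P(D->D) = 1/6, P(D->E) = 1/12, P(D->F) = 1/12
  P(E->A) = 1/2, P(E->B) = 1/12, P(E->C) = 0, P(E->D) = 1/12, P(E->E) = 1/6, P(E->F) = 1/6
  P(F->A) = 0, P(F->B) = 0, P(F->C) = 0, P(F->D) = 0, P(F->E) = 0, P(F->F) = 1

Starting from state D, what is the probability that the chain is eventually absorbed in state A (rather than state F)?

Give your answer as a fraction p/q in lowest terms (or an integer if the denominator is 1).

Answer: 3447/7415

Derivation:
Let a_i = P(absorbed in A | start in state i).
Boundary conditions: a_A = 1, a_F = 0.
For each transient state i, a_i = sum_j P(i->j) * a_j:
  a_B = 1/6*a_A + 1/3*a_B + 1/12*a_C + 0*a_D + 1/12*a_E + 1/3*a_F
  a_C = 1/6*a_A + 5/12*a_B + 1/12*a_C + 1/4*a_D + 0*a_E + 1/12*a_F
  a_D = 1/12*a_A + 5/12*a_B + 1/6*a_C + 1/6*a_D + 1/12*a_E + 1/12*a_F
  a_E = 1/2*a_A + 1/12*a_B + 0*a_C + 1/12*a_D + 1/6*a_E + 1/6*a_F

Substituting a_A = 1 and a_F = 0, rearrange to (I - Q) a = r where r[i] = P(i -> A):
  [2/3, -1/12, 0, -1/12] . (a_B, a_C, a_D, a_E) = 1/6
  [-5/12, 11/12, -1/4, 0] . (a_B, a_C, a_D, a_E) = 1/6
  [-5/12, -1/6, 5/6, -1/12] . (a_B, a_C, a_D, a_E) = 1/12
  [-1/12, 0, -1/12, 5/6] . (a_B, a_C, a_D, a_E) = 1/2

Solving yields:
  a_B = 2943/7415
  a_C = 3626/7415
  a_D = 3447/7415
  a_E = 5088/7415

Starting state is D, so the absorption probability is a_D = 3447/7415.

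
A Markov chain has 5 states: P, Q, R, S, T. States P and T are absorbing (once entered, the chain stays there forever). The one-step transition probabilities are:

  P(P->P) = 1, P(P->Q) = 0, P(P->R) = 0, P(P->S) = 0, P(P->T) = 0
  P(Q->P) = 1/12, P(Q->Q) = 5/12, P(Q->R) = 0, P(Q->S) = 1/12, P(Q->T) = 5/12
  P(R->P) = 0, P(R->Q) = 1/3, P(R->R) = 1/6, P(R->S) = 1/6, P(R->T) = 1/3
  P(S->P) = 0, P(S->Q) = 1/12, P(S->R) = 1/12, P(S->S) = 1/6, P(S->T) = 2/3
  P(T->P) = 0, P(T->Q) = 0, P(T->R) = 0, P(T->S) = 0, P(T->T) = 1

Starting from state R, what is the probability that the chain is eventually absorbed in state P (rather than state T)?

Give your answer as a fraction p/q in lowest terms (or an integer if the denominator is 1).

Answer: 1/16

Derivation:
Let a_i = P(absorbed in P | start in state i).
Boundary conditions: a_P = 1, a_T = 0.
For each transient state i, a_i = sum_j P(i->j) * a_j:
  a_Q = 1/12*a_P + 5/12*a_Q + 0*a_R + 1/12*a_S + 5/12*a_T
  a_R = 0*a_P + 1/3*a_Q + 1/6*a_R + 1/6*a_S + 1/3*a_T
  a_S = 0*a_P + 1/12*a_Q + 1/12*a_R + 1/6*a_S + 2/3*a_T

Substituting a_P = 1 and a_T = 0, rearrange to (I - Q) a = r where r[i] = P(i -> P):
  [7/12, 0, -1/12] . (a_Q, a_R, a_S) = 1/12
  [-1/3, 5/6, -1/6] . (a_Q, a_R, a_S) = 0
  [-1/12, -1/12, 5/6] . (a_Q, a_R, a_S) = 0

Solving yields:
  a_Q = 7/48
  a_R = 1/16
  a_S = 1/48

Starting state is R, so the absorption probability is a_R = 1/16.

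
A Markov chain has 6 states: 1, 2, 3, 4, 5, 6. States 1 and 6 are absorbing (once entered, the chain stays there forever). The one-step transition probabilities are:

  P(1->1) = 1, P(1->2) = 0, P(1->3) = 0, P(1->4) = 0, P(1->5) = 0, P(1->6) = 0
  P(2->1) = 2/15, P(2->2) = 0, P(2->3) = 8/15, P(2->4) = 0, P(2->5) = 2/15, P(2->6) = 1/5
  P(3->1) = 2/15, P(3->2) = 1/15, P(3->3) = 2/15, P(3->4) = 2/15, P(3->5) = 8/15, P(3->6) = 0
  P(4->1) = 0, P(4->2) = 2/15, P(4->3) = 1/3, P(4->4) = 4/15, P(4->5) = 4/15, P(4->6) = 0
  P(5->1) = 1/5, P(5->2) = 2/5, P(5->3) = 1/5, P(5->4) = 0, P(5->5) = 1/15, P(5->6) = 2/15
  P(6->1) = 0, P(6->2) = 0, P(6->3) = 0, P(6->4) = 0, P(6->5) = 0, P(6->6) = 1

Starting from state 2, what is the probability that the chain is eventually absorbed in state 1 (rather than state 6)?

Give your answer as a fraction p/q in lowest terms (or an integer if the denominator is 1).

Answer: 4423/7818

Derivation:
Let a_i = P(absorbed in 1 | start in state i).
Boundary conditions: a_1 = 1, a_6 = 0.
For each transient state i, a_i = sum_j P(i->j) * a_j:
  a_2 = 2/15*a_1 + 0*a_2 + 8/15*a_3 + 0*a_4 + 2/15*a_5 + 1/5*a_6
  a_3 = 2/15*a_1 + 1/15*a_2 + 2/15*a_3 + 2/15*a_4 + 8/15*a_5 + 0*a_6
  a_4 = 0*a_1 + 2/15*a_2 + 1/3*a_3 + 4/15*a_4 + 4/15*a_5 + 0*a_6
  a_5 = 1/5*a_1 + 2/5*a_2 + 1/5*a_3 + 0*a_4 + 1/15*a_5 + 2/15*a_6

Substituting a_1 = 1 and a_6 = 0, rearrange to (I - Q) a = r where r[i] = P(i -> 1):
  [1, -8/15, 0, -2/15] . (a_2, a_3, a_4, a_5) = 2/15
  [-1/15, 13/15, -2/15, -8/15] . (a_2, a_3, a_4, a_5) = 2/15
  [-2/15, -1/3, 11/15, -4/15] . (a_2, a_3, a_4, a_5) = 0
  [-2/5, -1/5, 0, 14/15] . (a_2, a_3, a_4, a_5) = 1/5

Solving yields:
  a_2 = 4423/7818
  a_3 = 1723/2606
  a_4 = 4855/7818
  a_5 = 3119/5212

Starting state is 2, so the absorption probability is a_2 = 4423/7818.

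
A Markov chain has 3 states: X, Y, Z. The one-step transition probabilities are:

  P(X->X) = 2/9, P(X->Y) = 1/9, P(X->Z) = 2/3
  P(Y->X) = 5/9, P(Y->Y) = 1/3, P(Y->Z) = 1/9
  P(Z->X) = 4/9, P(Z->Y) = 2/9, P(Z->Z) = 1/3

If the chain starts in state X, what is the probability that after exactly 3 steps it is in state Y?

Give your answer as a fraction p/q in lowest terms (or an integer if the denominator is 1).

Computing P^3 by repeated multiplication:
P^1 =
  X: [2/9, 1/9, 2/3]
  Y: [5/9, 1/3, 1/9]
  Z: [4/9, 2/9, 1/3]
P^2 =
  X: [11/27, 17/81, 31/81]
  Y: [29/81, 16/81, 4/9]
  Z: [10/27, 16/81, 35/81]
P^3 =
  X: [275/729, 146/729, 308/729]
  Y: [94/243, 149/729, 298/729]
  Z: [280/729, 148/729, 301/729]

(P^3)[X -> Y] = 146/729

Answer: 146/729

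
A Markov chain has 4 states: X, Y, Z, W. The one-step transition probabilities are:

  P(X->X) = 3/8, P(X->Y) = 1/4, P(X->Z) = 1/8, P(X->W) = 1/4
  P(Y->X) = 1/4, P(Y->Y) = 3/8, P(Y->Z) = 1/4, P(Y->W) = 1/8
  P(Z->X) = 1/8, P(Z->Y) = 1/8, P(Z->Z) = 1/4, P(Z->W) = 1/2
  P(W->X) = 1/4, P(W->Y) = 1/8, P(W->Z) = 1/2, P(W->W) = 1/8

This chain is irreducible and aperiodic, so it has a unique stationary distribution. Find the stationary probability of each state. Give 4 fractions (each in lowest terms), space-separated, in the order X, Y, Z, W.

Answer: 49/200 83/400 57/200 21/80

Derivation:
The stationary distribution satisfies pi = pi * P, i.e.:
  pi_X = 3/8*pi_X + 1/4*pi_Y + 1/8*pi_Z + 1/4*pi_W
  pi_Y = 1/4*pi_X + 3/8*pi_Y + 1/8*pi_Z + 1/8*pi_W
  pi_Z = 1/8*pi_X + 1/4*pi_Y + 1/4*pi_Z + 1/2*pi_W
  pi_W = 1/4*pi_X + 1/8*pi_Y + 1/2*pi_Z + 1/8*pi_W
with normalization: pi_X + pi_Y + pi_Z + pi_W = 1.

Using the first 3 balance equations plus normalization, the linear system A*pi = b is:
  [-5/8, 1/4, 1/8, 1/4] . pi = 0
  [1/4, -5/8, 1/8, 1/8] . pi = 0
  [1/8, 1/4, -3/4, 1/2] . pi = 0
  [1, 1, 1, 1] . pi = 1

Solving yields:
  pi_X = 49/200
  pi_Y = 83/400
  pi_Z = 57/200
  pi_W = 21/80

Verification (pi * P):
  49/200*3/8 + 83/400*1/4 + 57/200*1/8 + 21/80*1/4 = 49/200 = pi_X  (ok)
  49/200*1/4 + 83/400*3/8 + 57/200*1/8 + 21/80*1/8 = 83/400 = pi_Y  (ok)
  49/200*1/8 + 83/400*1/4 + 57/200*1/4 + 21/80*1/2 = 57/200 = pi_Z  (ok)
  49/200*1/4 + 83/400*1/8 + 57/200*1/2 + 21/80*1/8 = 21/80 = pi_W  (ok)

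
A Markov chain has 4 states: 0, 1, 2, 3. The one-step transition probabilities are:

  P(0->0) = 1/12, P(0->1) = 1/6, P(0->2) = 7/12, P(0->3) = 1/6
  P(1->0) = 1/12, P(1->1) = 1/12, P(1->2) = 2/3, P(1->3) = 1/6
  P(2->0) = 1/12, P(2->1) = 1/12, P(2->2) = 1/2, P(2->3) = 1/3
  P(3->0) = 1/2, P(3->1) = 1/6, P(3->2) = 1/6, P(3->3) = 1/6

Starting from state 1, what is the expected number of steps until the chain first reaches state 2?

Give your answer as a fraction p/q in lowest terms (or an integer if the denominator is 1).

Let h_i = expected steps to first reach 2 from state i.
Boundary: h_2 = 0.
First-step equations for the other states:
  h_0 = 1 + 1/12*h_0 + 1/6*h_1 + 7/12*h_2 + 1/6*h_3
  h_1 = 1 + 1/12*h_0 + 1/12*h_1 + 2/3*h_2 + 1/6*h_3
  h_3 = 1 + 1/2*h_0 + 1/6*h_1 + 1/6*h_2 + 1/6*h_3

Substituting h_2 = 0 and rearranging gives the linear system (I - Q) h = 1:
  [11/12, -1/6, -1/6] . (h_0, h_1, h_3) = 1
  [-1/12, 11/12, -1/6] . (h_0, h_1, h_3) = 1
  [-1/2, -1/6, 5/6] . (h_0, h_1, h_3) = 1

Solving yields:
  h_0 = 936/493
  h_1 = 864/493
  h_3 = 78/29

Starting state is 1, so the expected hitting time is h_1 = 864/493.

Answer: 864/493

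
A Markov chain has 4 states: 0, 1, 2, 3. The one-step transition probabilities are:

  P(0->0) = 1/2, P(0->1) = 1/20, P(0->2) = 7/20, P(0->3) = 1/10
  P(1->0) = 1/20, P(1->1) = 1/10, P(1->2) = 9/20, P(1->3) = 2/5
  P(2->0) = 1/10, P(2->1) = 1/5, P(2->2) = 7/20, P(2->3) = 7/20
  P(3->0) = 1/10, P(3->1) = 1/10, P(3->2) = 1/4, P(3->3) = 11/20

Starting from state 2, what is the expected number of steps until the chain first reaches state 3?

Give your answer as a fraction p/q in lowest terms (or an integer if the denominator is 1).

Let h_i = expected steps to first reach 3 from state i.
Boundary: h_3 = 0.
First-step equations for the other states:
  h_0 = 1 + 1/2*h_0 + 1/20*h_1 + 7/20*h_2 + 1/10*h_3
  h_1 = 1 + 1/20*h_0 + 1/10*h_1 + 9/20*h_2 + 2/5*h_3
  h_2 = 1 + 1/10*h_0 + 1/5*h_1 + 7/20*h_2 + 7/20*h_3

Substituting h_3 = 0 and rearranging gives the linear system (I - Q) h = 1:
  [1/2, -1/20, -7/20] . (h_0, h_1, h_2) = 1
  [-1/20, 9/10, -9/20] . (h_0, h_1, h_2) = 1
  [-1/10, -1/5, 13/20] . (h_0, h_1, h_2) = 1

Solving yields:
  h_0 = 7480/1669
  h_1 = 4880/1669
  h_2 = 5220/1669

Starting state is 2, so the expected hitting time is h_2 = 5220/1669.

Answer: 5220/1669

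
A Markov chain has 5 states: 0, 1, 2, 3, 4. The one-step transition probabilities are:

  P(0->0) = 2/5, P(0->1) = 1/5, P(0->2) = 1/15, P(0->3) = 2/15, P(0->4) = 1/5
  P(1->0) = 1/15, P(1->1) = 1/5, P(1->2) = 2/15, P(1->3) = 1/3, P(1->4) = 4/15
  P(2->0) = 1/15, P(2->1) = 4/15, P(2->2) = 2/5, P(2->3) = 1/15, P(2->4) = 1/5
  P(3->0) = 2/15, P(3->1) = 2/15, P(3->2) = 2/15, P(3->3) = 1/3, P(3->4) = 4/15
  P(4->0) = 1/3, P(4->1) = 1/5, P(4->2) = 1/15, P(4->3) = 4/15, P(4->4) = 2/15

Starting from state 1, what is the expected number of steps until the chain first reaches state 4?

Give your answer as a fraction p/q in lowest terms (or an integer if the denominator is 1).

Let h_i = expected steps to first reach 4 from state i.
Boundary: h_4 = 0.
First-step equations for the other states:
  h_0 = 1 + 2/5*h_0 + 1/5*h_1 + 1/15*h_2 + 2/15*h_3 + 1/5*h_4
  h_1 = 1 + 1/15*h_0 + 1/5*h_1 + 2/15*h_2 + 1/3*h_3 + 4/15*h_4
  h_2 = 1 + 1/15*h_0 + 4/15*h_1 + 2/5*h_2 + 1/15*h_3 + 1/5*h_4
  h_3 = 1 + 2/15*h_0 + 2/15*h_1 + 2/15*h_2 + 1/3*h_3 + 4/15*h_4

Substituting h_4 = 0 and rearranging gives the linear system (I - Q) h = 1:
  [3/5, -1/5, -1/15, -2/15] . (h_0, h_1, h_2, h_3) = 1
  [-1/15, 4/5, -2/15, -1/3] . (h_0, h_1, h_2, h_3) = 1
  [-1/15, -4/15, 3/5, -1/15] . (h_0, h_1, h_2, h_3) = 1
  [-2/15, -2/15, -2/15, 2/3] . (h_0, h_1, h_2, h_3) = 1

Solving yields:
  h_0 = 27435/6218
  h_1 = 25185/6218
  h_2 = 13710/3109
  h_3 = 25335/6218

Starting state is 1, so the expected hitting time is h_1 = 25185/6218.

Answer: 25185/6218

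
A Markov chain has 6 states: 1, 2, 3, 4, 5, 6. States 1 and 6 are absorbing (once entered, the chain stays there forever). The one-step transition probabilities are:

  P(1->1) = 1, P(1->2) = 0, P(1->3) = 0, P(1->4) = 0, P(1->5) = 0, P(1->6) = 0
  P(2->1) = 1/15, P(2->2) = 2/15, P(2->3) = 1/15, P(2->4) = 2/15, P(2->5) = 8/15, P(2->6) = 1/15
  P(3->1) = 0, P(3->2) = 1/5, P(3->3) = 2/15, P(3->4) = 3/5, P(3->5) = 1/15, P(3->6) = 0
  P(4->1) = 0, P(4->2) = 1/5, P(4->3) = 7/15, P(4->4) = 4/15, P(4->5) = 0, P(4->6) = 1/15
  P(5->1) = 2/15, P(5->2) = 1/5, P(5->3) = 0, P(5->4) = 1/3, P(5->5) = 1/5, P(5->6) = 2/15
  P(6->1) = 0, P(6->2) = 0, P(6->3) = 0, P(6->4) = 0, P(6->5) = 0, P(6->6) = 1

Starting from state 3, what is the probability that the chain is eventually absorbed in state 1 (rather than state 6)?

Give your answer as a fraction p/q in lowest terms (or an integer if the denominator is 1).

Let a_i = P(absorbed in 1 | start in state i).
Boundary conditions: a_1 = 1, a_6 = 0.
For each transient state i, a_i = sum_j P(i->j) * a_j:
  a_2 = 1/15*a_1 + 2/15*a_2 + 1/15*a_3 + 2/15*a_4 + 8/15*a_5 + 1/15*a_6
  a_3 = 0*a_1 + 1/5*a_2 + 2/15*a_3 + 3/5*a_4 + 1/15*a_5 + 0*a_6
  a_4 = 0*a_1 + 1/5*a_2 + 7/15*a_3 + 4/15*a_4 + 0*a_5 + 1/15*a_6
  a_5 = 2/15*a_1 + 1/5*a_2 + 0*a_3 + 1/3*a_4 + 1/5*a_5 + 2/15*a_6

Substituting a_1 = 1 and a_6 = 0, rearrange to (I - Q) a = r where r[i] = P(i -> 1):
  [13/15, -1/15, -2/15, -8/15] . (a_2, a_3, a_4, a_5) = 1/15
  [-1/5, 13/15, -3/5, -1/15] . (a_2, a_3, a_4, a_5) = 0
  [-1/5, -7/15, 11/15, 0] . (a_2, a_3, a_4, a_5) = 0
  [-1/5, 0, -1/3, 4/5] . (a_2, a_3, a_4, a_5) = 2/15

Solving yields:
  a_2 = 451/1091
  a_3 = 2002/5455
  a_4 = 1889/5455
  a_5 = 452/1091

Starting state is 3, so the absorption probability is a_3 = 2002/5455.

Answer: 2002/5455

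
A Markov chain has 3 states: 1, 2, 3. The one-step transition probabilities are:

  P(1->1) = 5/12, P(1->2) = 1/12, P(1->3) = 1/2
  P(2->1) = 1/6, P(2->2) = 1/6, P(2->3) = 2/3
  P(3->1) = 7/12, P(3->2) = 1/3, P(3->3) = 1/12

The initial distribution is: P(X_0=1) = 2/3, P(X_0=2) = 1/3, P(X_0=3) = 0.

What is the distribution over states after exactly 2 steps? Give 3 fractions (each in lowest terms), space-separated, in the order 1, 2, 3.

Propagating the distribution step by step (d_{t+1} = d_t * P):
d_0 = (1=2/3, 2=1/3, 3=0)
  d_1[1] = 2/3*5/12 + 1/3*1/6 + 0*7/12 = 1/3
  d_1[2] = 2/3*1/12 + 1/3*1/6 + 0*1/3 = 1/9
  d_1[3] = 2/3*1/2 + 1/3*2/3 + 0*1/12 = 5/9
d_1 = (1=1/3, 2=1/9, 3=5/9)
  d_2[1] = 1/3*5/12 + 1/9*1/6 + 5/9*7/12 = 13/27
  d_2[2] = 1/3*1/12 + 1/9*1/6 + 5/9*1/3 = 25/108
  d_2[3] = 1/3*1/2 + 1/9*2/3 + 5/9*1/12 = 31/108
d_2 = (1=13/27, 2=25/108, 3=31/108)

Answer: 13/27 25/108 31/108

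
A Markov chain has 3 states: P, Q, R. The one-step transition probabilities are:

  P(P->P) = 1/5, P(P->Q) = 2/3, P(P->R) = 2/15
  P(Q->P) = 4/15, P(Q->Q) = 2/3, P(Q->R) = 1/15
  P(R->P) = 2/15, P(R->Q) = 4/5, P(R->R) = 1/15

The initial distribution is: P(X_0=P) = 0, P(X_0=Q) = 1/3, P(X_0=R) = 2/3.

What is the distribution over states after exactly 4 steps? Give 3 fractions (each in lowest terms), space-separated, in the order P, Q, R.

Propagating the distribution step by step (d_{t+1} = d_t * P):
d_0 = (P=0, Q=1/3, R=2/3)
  d_1[P] = 0*1/5 + 1/3*4/15 + 2/3*2/15 = 8/45
  d_1[Q] = 0*2/3 + 1/3*2/3 + 2/3*4/5 = 34/45
  d_1[R] = 0*2/15 + 1/3*1/15 + 2/3*1/15 = 1/15
d_1 = (P=8/45, Q=34/45, R=1/15)
  d_2[P] = 8/45*1/5 + 34/45*4/15 + 1/15*2/15 = 166/675
  d_2[Q] = 8/45*2/3 + 34/45*2/3 + 1/15*4/5 = 152/225
  d_2[R] = 8/45*2/15 + 34/45*1/15 + 1/15*1/15 = 53/675
d_2 = (P=166/675, Q=152/225, R=53/675)
  d_3[P] = 166/675*1/5 + 152/225*4/15 + 53/675*2/15 = 2428/10125
  d_3[Q] = 166/675*2/3 + 152/225*2/3 + 53/675*4/5 = 6856/10125
  d_3[R] = 166/675*2/15 + 152/225*1/15 + 53/675*1/15 = 841/10125
d_3 = (P=2428/10125, Q=6856/10125, R=841/10125)
  d_4[P] = 2428/10125*1/5 + 6856/10125*4/15 + 841/10125*2/15 = 2426/10125
  d_4[Q] = 2428/10125*2/3 + 6856/10125*2/3 + 841/10125*4/5 = 102932/151875
  d_4[R] = 2428/10125*2/15 + 6856/10125*1/15 + 841/10125*1/15 = 12553/151875
d_4 = (P=2426/10125, Q=102932/151875, R=12553/151875)

Answer: 2426/10125 102932/151875 12553/151875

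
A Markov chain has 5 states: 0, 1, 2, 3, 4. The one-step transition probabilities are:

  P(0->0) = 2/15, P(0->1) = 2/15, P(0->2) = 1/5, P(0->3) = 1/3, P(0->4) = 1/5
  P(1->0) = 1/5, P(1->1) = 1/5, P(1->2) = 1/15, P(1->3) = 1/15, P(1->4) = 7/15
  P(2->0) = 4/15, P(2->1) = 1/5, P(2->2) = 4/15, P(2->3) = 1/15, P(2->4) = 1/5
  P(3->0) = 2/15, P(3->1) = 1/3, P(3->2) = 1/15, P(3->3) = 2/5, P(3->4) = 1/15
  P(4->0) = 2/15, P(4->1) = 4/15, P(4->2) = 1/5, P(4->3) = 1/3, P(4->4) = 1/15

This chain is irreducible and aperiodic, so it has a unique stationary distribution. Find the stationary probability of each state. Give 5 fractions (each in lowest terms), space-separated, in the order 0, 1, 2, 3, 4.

Answer: 3859/22918 5395/22918 3327/22918 5693/22918 2322/11459

Derivation:
The stationary distribution satisfies pi = pi * P, i.e.:
  pi_0 = 2/15*pi_0 + 1/5*pi_1 + 4/15*pi_2 + 2/15*pi_3 + 2/15*pi_4
  pi_1 = 2/15*pi_0 + 1/5*pi_1 + 1/5*pi_2 + 1/3*pi_3 + 4/15*pi_4
  pi_2 = 1/5*pi_0 + 1/15*pi_1 + 4/15*pi_2 + 1/15*pi_3 + 1/5*pi_4
  pi_3 = 1/3*pi_0 + 1/15*pi_1 + 1/15*pi_2 + 2/5*pi_3 + 1/3*pi_4
  pi_4 = 1/5*pi_0 + 7/15*pi_1 + 1/5*pi_2 + 1/15*pi_3 + 1/15*pi_4
with normalization: pi_0 + pi_1 + pi_2 + pi_3 + pi_4 = 1.

Using the first 4 balance equations plus normalization, the linear system A*pi = b is:
  [-13/15, 1/5, 4/15, 2/15, 2/15] . pi = 0
  [2/15, -4/5, 1/5, 1/3, 4/15] . pi = 0
  [1/5, 1/15, -11/15, 1/15, 1/5] . pi = 0
  [1/3, 1/15, 1/15, -3/5, 1/3] . pi = 0
  [1, 1, 1, 1, 1] . pi = 1

Solving yields:
  pi_0 = 3859/22918
  pi_1 = 5395/22918
  pi_2 = 3327/22918
  pi_3 = 5693/22918
  pi_4 = 2322/11459

Verification (pi * P):
  3859/22918*2/15 + 5395/22918*1/5 + 3327/22918*4/15 + 5693/22918*2/15 + 2322/11459*2/15 = 3859/22918 = pi_0  (ok)
  3859/22918*2/15 + 5395/22918*1/5 + 3327/22918*1/5 + 5693/22918*1/3 + 2322/11459*4/15 = 5395/22918 = pi_1  (ok)
  3859/22918*1/5 + 5395/22918*1/15 + 3327/22918*4/15 + 5693/22918*1/15 + 2322/11459*1/5 = 3327/22918 = pi_2  (ok)
  3859/22918*1/3 + 5395/22918*1/15 + 3327/22918*1/15 + 5693/22918*2/5 + 2322/11459*1/3 = 5693/22918 = pi_3  (ok)
  3859/22918*1/5 + 5395/22918*7/15 + 3327/22918*1/5 + 5693/22918*1/15 + 2322/11459*1/15 = 2322/11459 = pi_4  (ok)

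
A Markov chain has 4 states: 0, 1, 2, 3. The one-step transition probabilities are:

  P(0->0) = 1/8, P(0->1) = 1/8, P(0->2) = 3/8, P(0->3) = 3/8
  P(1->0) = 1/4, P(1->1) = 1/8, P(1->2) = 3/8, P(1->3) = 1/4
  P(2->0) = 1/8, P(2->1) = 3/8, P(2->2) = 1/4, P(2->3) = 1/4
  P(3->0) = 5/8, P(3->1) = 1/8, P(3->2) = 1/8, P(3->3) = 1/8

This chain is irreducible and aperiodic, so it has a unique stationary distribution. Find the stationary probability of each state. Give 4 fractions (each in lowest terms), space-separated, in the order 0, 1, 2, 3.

Answer: 193/700 34/175 97/350 177/700

Derivation:
The stationary distribution satisfies pi = pi * P, i.e.:
  pi_0 = 1/8*pi_0 + 1/4*pi_1 + 1/8*pi_2 + 5/8*pi_3
  pi_1 = 1/8*pi_0 + 1/8*pi_1 + 3/8*pi_2 + 1/8*pi_3
  pi_2 = 3/8*pi_0 + 3/8*pi_1 + 1/4*pi_2 + 1/8*pi_3
  pi_3 = 3/8*pi_0 + 1/4*pi_1 + 1/4*pi_2 + 1/8*pi_3
with normalization: pi_0 + pi_1 + pi_2 + pi_3 = 1.

Using the first 3 balance equations plus normalization, the linear system A*pi = b is:
  [-7/8, 1/4, 1/8, 5/8] . pi = 0
  [1/8, -7/8, 3/8, 1/8] . pi = 0
  [3/8, 3/8, -3/4, 1/8] . pi = 0
  [1, 1, 1, 1] . pi = 1

Solving yields:
  pi_0 = 193/700
  pi_1 = 34/175
  pi_2 = 97/350
  pi_3 = 177/700

Verification (pi * P):
  193/700*1/8 + 34/175*1/4 + 97/350*1/8 + 177/700*5/8 = 193/700 = pi_0  (ok)
  193/700*1/8 + 34/175*1/8 + 97/350*3/8 + 177/700*1/8 = 34/175 = pi_1  (ok)
  193/700*3/8 + 34/175*3/8 + 97/350*1/4 + 177/700*1/8 = 97/350 = pi_2  (ok)
  193/700*3/8 + 34/175*1/4 + 97/350*1/4 + 177/700*1/8 = 177/700 = pi_3  (ok)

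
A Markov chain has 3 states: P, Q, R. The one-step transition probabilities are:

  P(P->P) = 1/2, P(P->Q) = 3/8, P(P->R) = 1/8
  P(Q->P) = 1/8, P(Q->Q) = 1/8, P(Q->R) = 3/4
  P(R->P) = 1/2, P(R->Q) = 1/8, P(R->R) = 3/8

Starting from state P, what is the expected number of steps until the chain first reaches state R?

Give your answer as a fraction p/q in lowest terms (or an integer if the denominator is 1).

Let h_i = expected steps to first reach R from state i.
Boundary: h_R = 0.
First-step equations for the other states:
  h_P = 1 + 1/2*h_P + 3/8*h_Q + 1/8*h_R
  h_Q = 1 + 1/8*h_P + 1/8*h_Q + 3/4*h_R

Substituting h_R = 0 and rearranging gives the linear system (I - Q) h = 1:
  [1/2, -3/8] . (h_P, h_Q) = 1
  [-1/8, 7/8] . (h_P, h_Q) = 1

Solving yields:
  h_P = 16/5
  h_Q = 8/5

Starting state is P, so the expected hitting time is h_P = 16/5.

Answer: 16/5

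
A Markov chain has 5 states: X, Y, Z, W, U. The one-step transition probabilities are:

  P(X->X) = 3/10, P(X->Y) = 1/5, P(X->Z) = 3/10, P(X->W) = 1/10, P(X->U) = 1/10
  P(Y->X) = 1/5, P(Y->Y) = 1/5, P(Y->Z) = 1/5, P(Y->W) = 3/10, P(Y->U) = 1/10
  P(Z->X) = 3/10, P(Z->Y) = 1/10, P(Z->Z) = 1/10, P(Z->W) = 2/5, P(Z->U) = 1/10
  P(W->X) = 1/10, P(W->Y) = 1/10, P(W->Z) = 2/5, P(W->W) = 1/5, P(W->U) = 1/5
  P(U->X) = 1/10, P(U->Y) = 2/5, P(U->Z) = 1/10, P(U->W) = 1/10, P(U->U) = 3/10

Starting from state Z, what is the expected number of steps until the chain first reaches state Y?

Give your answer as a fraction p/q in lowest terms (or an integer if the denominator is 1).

Answer: 1560/263

Derivation:
Let h_i = expected steps to first reach Y from state i.
Boundary: h_Y = 0.
First-step equations for the other states:
  h_X = 1 + 3/10*h_X + 1/5*h_Y + 3/10*h_Z + 1/10*h_W + 1/10*h_U
  h_Z = 1 + 3/10*h_X + 1/10*h_Y + 1/10*h_Z + 2/5*h_W + 1/10*h_U
  h_W = 1 + 1/10*h_X + 1/10*h_Y + 2/5*h_Z + 1/5*h_W + 1/5*h_U
  h_U = 1 + 1/10*h_X + 2/5*h_Y + 1/10*h_Z + 1/10*h_W + 3/10*h_U

Substituting h_Y = 0 and rearranging gives the linear system (I - Q) h = 1:
  [7/10, -3/10, -1/10, -1/10] . (h_X, h_Z, h_W, h_U) = 1
  [-3/10, 9/10, -2/5, -1/10] . (h_X, h_Z, h_W, h_U) = 1
  [-1/10, -2/5, 4/5, -1/5] . (h_X, h_Z, h_W, h_U) = 1
  [-1/10, -1/10, -1/10, 7/10] . (h_X, h_Z, h_W, h_U) = 1

Solving yields:
  h_X = 1410/263
  h_Z = 1560/263
  h_W = 1540/263
  h_U = 1020/263

Starting state is Z, so the expected hitting time is h_Z = 1560/263.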